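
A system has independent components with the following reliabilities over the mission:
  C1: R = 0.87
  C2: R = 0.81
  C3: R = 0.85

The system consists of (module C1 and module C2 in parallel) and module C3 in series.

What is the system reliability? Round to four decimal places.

Parallel (C1 and C2): 1 − (1 − 0.870000)(1 − 0.810000) = 0.975300
Series ([0.975300] and C3): 0.975300 × 0.850000 = 0.8290

0.8290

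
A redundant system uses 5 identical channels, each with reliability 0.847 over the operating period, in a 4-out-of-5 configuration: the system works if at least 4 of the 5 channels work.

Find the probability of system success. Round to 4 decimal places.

0.8297

R = Σ_{i=4}^{5} C(5,i) p^i (1−p)^{5−i} with p = 0.847
C(5,4)·0.847^4·0.153^1 = 0.393727
C(5,5)·0.847^5·0.153^0 = 0.435930
Sum = 0.8297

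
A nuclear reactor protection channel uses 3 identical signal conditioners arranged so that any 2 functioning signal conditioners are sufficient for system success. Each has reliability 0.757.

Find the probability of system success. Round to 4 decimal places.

0.8516

R = Σ_{i=2}^{3} C(3,i) p^i (1−p)^{3−i} with p = 0.757
C(3,2)·0.757^2·0.243^1 = 0.417753
C(3,3)·0.757^3·0.243^0 = 0.433798
Sum = 0.8516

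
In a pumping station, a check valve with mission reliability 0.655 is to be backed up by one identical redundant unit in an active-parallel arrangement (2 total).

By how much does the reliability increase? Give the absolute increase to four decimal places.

R_before = 0.655
R_after = 1 − (1 − 0.655)^2 = 0.8810
ΔR = 0.8810 − 0.655 = 0.2260

0.2260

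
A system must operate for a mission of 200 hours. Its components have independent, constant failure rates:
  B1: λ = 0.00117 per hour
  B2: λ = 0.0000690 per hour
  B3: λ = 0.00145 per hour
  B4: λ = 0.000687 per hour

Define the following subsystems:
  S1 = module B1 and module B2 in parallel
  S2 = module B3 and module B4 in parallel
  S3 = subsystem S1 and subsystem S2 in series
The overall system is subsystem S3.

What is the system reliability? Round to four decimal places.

0.9649

R(B1) = exp(−0.00117 × 200) = 0.791362
R(B2) = exp(−0.0000690 × 200) = 0.986295
R(B3) = exp(−0.00145 × 200) = 0.748264
R(B4) = exp(−0.000687 × 200) = 0.871622
Parallel (B1 and B2): 1 − (1 − 0.791362)(1 − 0.986295) = 0.997141
Parallel (B3 and B4): 1 − (1 − 0.748264)(1 − 0.871622) = 0.967683
Series ([0.997141] and [0.967683]): 0.997141 × 0.967683 = 0.9649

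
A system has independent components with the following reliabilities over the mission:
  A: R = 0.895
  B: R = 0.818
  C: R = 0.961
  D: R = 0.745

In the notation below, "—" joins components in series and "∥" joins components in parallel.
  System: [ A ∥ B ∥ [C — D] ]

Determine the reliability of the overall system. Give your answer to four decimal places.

Series (C and D): 0.961000 × 0.745000 = 0.715945
Parallel (A, B, and [0.715945]): 1 − (1 − 0.895000)(1 − 0.818000)(1 − 0.715945) = 0.9946

0.9946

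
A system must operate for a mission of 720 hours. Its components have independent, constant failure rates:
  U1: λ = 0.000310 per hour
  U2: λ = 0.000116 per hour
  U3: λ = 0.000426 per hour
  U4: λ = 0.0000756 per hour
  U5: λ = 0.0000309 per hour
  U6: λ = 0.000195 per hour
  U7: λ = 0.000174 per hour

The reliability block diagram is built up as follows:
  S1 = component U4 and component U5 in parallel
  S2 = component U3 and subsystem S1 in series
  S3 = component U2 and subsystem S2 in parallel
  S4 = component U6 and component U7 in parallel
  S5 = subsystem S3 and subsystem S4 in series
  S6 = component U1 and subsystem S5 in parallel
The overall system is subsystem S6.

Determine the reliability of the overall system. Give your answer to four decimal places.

0.9927

R(U1) = exp(−0.000310 × 720) = 0.799955
R(U2) = exp(−0.000116 × 720) = 0.919873
R(U3) = exp(−0.000426 × 720) = 0.735857
R(U4) = exp(−0.0000756 × 720) = 0.947023
R(U5) = exp(−0.0000309 × 720) = 0.977998
R(U6) = exp(−0.000195 × 720) = 0.869011
R(U7) = exp(−0.000174 × 720) = 0.882250
Parallel (U4 and U5): 1 − (1 − 0.947023)(1 − 0.977998) = 0.998834
Series (U3 and [0.998834]): 0.735857 × 0.998834 = 0.734999
Parallel (U2 and [0.734999]): 1 − (1 − 0.919873)(1 − 0.734999) = 0.978766
Parallel (U6 and U7): 1 − (1 − 0.869011)(1 − 0.882250) = 0.984576
Series ([0.978766] and [0.984576]): 0.978766 × 0.984576 = 0.963670
Parallel (U1 and [0.963670]): 1 − (1 − 0.799955)(1 − 0.963670) = 0.9927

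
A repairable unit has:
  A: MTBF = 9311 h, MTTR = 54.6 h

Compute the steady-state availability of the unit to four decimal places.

0.9942

A(A) = MTBF/(MTBF+MTTR) = 9311/(9311+54.6) = 0.9942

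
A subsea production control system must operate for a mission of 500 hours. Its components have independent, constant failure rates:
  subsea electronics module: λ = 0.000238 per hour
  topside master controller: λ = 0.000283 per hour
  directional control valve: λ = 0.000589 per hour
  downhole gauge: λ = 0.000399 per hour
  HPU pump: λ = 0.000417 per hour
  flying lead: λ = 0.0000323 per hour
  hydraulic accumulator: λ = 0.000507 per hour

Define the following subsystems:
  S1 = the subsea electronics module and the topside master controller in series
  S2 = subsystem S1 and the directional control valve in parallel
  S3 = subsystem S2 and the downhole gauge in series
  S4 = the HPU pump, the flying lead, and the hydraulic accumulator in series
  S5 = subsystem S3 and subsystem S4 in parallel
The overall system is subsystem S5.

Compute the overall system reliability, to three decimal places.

R(subsea electronics module) = exp(−0.000238 × 500) = 0.88781
R(topside master controller) = exp(−0.000283 × 500) = 0.86806
R(directional control valve) = exp(−0.000589 × 500) = 0.74490
R(downhole gauge) = exp(−0.000399 × 500) = 0.81914
R(HPU pump) = exp(−0.000417 × 500) = 0.81180
R(flying lead) = exp(−0.0000323 × 500) = 0.98398
R(hydraulic accumulator) = exp(−0.000507 × 500) = 0.77608
Series (subsea electronics module and topside master controller): 0.88781 × 0.86806 = 0.77067
Parallel ([0.77067] and directional control valve): 1 − (1 − 0.77067)(1 − 0.74490) = 0.94150
Series ([0.94150] and downhole gauge): 0.94150 × 0.81914 = 0.77122
Series (HPU pump, flying lead, and hydraulic accumulator): 0.81180 × 0.98398 × 0.77608 = 0.61993
Parallel ([0.77122] and [0.61993]): 1 − (1 − 0.77122)(1 − 0.61993) = 0.913

0.913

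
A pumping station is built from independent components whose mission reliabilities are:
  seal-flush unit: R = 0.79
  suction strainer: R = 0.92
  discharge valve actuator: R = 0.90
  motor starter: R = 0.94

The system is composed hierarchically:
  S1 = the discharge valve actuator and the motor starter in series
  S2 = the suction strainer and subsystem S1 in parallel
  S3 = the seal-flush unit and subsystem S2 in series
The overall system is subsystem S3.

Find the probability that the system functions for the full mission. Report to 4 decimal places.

0.7803

Series (discharge valve actuator and motor starter): 0.900000 × 0.940000 = 0.846000
Parallel (suction strainer and [0.846000]): 1 − (1 − 0.920000)(1 − 0.846000) = 0.987680
Series (seal-flush unit and [0.987680]): 0.790000 × 0.987680 = 0.7803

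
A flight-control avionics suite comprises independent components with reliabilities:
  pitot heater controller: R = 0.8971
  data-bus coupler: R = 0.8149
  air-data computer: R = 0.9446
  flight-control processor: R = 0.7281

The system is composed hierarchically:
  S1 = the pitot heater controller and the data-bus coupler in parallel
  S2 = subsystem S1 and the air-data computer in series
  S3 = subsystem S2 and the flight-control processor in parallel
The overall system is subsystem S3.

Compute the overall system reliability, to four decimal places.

0.9800

Parallel (pitot heater controller and data-bus coupler): 1 − (1 − 0.897100)(1 − 0.814900) = 0.980953
Series ([0.980953] and air-data computer): 0.980953 × 0.944600 = 0.926608
Parallel ([0.926608] and flight-control processor): 1 − (1 − 0.926608)(1 − 0.728100) = 0.9800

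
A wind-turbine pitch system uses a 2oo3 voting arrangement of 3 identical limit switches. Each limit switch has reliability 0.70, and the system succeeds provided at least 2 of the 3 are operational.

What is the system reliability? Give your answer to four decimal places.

R = Σ_{i=2}^{3} C(3,i) p^i (1−p)^{3−i} with p = 0.70
C(3,2)·0.70^2·0.30^1 = 0.441000
C(3,3)·0.70^3·0.30^0 = 0.343000
Sum = 0.7840

0.7840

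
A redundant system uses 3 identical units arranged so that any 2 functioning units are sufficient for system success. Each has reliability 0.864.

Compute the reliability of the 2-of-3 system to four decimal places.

0.9495

R = Σ_{i=2}^{3} C(3,i) p^i (1−p)^{3−i} with p = 0.864
C(3,2)·0.864^2·0.136^1 = 0.304570
C(3,3)·0.864^3·0.136^0 = 0.644973
Sum = 0.9495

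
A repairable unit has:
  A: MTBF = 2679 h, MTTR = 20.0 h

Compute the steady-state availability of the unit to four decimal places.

A(A) = MTBF/(MTBF+MTTR) = 2679/(2679+20.0) = 0.9926

0.9926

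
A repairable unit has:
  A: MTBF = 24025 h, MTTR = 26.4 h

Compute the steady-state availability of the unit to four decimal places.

0.9989

A(A) = MTBF/(MTBF+MTTR) = 24025/(24025+26.4) = 0.9989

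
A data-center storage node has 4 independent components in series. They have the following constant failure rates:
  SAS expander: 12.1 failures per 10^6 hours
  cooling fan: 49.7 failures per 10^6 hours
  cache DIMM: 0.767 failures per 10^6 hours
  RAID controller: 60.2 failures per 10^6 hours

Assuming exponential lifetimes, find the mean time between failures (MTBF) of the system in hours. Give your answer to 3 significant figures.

Series of exponential components: λ_sys = Σ λ_i
λ_sys = 0.0000121 + 0.0000497 + 0.000000767 + 0.0000602 = 1.2277e-04 /h
MTBF = 1 / λ_sys = 8150 h

8150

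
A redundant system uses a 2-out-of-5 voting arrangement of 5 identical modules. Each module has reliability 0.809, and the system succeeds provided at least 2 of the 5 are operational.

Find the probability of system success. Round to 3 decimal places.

0.994

R = Σ_{i=2}^{5} C(5,i) p^i (1−p)^{5−i} with p = 0.809
C(5,2)·0.809^2·0.191^3 = 0.04560
C(5,3)·0.809^3·0.191^2 = 0.19316
C(5,4)·0.809^4·0.191^1 = 0.40907
C(5,5)·0.809^5·0.191^0 = 0.34653
Sum = 0.994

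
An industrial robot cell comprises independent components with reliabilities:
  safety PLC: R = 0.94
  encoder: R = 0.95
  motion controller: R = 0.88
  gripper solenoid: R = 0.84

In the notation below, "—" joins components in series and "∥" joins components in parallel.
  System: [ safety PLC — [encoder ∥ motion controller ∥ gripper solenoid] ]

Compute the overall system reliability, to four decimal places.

Parallel (encoder, motion controller, and gripper solenoid): 1 − (1 − 0.950000)(1 − 0.880000)(1 − 0.840000) = 0.999040
Series (safety PLC and [0.999040]): 0.940000 × 0.999040 = 0.9391

0.9391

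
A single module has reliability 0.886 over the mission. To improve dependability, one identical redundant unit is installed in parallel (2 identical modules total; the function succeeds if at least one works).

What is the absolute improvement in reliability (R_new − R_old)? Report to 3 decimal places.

R_before = 0.886
R_after = 1 − (1 − 0.886)^2 = 0.987
ΔR = 0.987 − 0.886 = 0.101

0.101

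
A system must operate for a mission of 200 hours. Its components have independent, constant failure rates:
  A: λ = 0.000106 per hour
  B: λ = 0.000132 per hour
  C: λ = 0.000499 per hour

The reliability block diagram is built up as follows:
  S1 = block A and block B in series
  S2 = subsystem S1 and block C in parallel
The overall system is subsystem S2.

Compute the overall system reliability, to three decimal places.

0.996

R(A) = exp(−0.000106 × 200) = 0.97902
R(B) = exp(−0.000132 × 200) = 0.97395
R(C) = exp(−0.000499 × 200) = 0.90502
Series (A and B): 0.97902 × 0.97395 = 0.95352
Parallel ([0.95352] and C): 1 − (1 − 0.95352)(1 − 0.90502) = 0.996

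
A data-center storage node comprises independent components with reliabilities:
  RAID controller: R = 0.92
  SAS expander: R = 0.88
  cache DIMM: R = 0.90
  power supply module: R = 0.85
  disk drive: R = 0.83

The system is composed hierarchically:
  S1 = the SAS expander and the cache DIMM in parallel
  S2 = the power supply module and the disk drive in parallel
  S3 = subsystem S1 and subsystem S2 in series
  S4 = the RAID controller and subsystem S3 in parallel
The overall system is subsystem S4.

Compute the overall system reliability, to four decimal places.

0.9970

Parallel (SAS expander and cache DIMM): 1 − (1 − 0.880000)(1 − 0.900000) = 0.988000
Parallel (power supply module and disk drive): 1 − (1 − 0.850000)(1 − 0.830000) = 0.974500
Series ([0.988000] and [0.974500]): 0.988000 × 0.974500 = 0.962806
Parallel (RAID controller and [0.962806]): 1 − (1 − 0.920000)(1 − 0.962806) = 0.9970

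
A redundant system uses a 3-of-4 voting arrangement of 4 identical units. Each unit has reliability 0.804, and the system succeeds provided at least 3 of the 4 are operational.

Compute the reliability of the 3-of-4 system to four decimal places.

0.8253

R = Σ_{i=3}^{4} C(4,i) p^i (1−p)^{4−i} with p = 0.804
C(4,3)·0.804^3·0.196^1 = 0.407459
C(4,4)·0.804^4·0.196^0 = 0.417854
Sum = 0.8253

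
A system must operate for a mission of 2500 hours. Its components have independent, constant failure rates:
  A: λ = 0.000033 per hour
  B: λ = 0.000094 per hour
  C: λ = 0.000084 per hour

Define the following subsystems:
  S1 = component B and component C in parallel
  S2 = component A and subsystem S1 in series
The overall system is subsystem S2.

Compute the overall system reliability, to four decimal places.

R(A) = exp(−0.000033 × 2500) = 0.920811
R(B) = exp(−0.000094 × 2500) = 0.790571
R(C) = exp(−0.000084 × 2500) = 0.810584
Parallel (B and C): 1 − (1 − 0.790571)(1 − 0.810584) = 0.960331
Series (A and [0.960331]): 0.920811 × 0.960331 = 0.8843

0.8843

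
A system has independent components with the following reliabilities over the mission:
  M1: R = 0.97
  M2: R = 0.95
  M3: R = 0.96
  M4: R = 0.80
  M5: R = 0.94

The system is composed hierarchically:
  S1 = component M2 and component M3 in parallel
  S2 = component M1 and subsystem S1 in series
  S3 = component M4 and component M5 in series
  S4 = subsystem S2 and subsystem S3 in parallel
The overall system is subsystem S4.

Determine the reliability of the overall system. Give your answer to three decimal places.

Parallel (M2 and M3): 1 − (1 − 0.95000)(1 − 0.96000) = 0.99800
Series (M1 and [0.99800]): 0.97000 × 0.99800 = 0.96806
Series (M4 and M5): 0.80000 × 0.94000 = 0.75200
Parallel ([0.96806] and [0.75200]): 1 − (1 − 0.96806)(1 − 0.75200) = 0.992

0.992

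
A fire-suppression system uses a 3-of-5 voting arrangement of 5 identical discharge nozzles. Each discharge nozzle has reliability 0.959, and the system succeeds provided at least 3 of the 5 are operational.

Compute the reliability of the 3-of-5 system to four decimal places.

0.9994

R = Σ_{i=3}^{5} C(5,i) p^i (1−p)^{5−i} with p = 0.959
C(5,3)·0.959^3·0.041^2 = 0.014826
C(5,4)·0.959^4·0.041^1 = 0.173392
C(5,5)·0.959^5·0.041^0 = 0.811135
Sum = 0.9994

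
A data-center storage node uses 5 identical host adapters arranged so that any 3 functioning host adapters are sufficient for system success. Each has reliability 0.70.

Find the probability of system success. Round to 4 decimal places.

0.8369

R = Σ_{i=3}^{5} C(5,i) p^i (1−p)^{5−i} with p = 0.70
C(5,3)·0.70^3·0.30^2 = 0.308700
C(5,4)·0.70^4·0.30^1 = 0.360150
C(5,5)·0.70^5·0.30^0 = 0.168070
Sum = 0.8369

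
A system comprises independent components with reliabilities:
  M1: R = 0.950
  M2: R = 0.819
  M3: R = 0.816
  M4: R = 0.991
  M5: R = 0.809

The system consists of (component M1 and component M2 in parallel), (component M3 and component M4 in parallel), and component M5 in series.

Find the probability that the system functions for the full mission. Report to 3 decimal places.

0.800

Parallel (M1 and M2): 1 − (1 − 0.95000)(1 − 0.81900) = 0.99095
Parallel (M3 and M4): 1 − (1 − 0.81600)(1 − 0.99100) = 0.99834
Series ([0.99095], [0.99834], and M5): 0.99095 × 0.99834 × 0.80900 = 0.800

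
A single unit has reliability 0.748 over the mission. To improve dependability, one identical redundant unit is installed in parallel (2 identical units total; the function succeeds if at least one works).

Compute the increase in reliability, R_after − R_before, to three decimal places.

0.188

R_before = 0.748
R_after = 1 − (1 − 0.748)^2 = 0.936
ΔR = 0.936 − 0.748 = 0.188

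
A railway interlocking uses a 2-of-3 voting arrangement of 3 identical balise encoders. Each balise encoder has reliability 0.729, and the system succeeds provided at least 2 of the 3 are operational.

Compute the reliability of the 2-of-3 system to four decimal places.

0.8195

R = Σ_{i=2}^{3} C(3,i) p^i (1−p)^{3−i} with p = 0.729
C(3,2)·0.729^2·0.271^1 = 0.432062
C(3,3)·0.729^3·0.271^0 = 0.387420
Sum = 0.8195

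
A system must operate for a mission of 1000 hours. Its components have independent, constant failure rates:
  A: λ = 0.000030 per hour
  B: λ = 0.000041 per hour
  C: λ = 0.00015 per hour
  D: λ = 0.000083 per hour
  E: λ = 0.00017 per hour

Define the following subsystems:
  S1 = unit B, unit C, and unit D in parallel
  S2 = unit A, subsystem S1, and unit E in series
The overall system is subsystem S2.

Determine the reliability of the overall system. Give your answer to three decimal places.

0.818

R(A) = exp(−0.000030 × 1000) = 0.97045
R(B) = exp(−0.000041 × 1000) = 0.95983
R(C) = exp(−0.00015 × 1000) = 0.86071
R(D) = exp(−0.000083 × 1000) = 0.92035
R(E) = exp(−0.00017 × 1000) = 0.84366
Parallel (B, C, and D): 1 − (1 − 0.95983)(1 − 0.86071)(1 − 0.92035) = 0.99955
Series (A, [0.99955], and E): 0.97045 × 0.99955 × 0.84366 = 0.818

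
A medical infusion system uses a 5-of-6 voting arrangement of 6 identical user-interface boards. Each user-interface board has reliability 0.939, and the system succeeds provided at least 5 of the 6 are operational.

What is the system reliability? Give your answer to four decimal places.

R = Σ_{i=5}^{6} C(6,i) p^i (1−p)^{6−i} with p = 0.939
C(6,5)·0.939^5·0.061^1 = 0.267183
C(6,6)·0.939^6·0.061^0 = 0.685478
Sum = 0.9527

0.9527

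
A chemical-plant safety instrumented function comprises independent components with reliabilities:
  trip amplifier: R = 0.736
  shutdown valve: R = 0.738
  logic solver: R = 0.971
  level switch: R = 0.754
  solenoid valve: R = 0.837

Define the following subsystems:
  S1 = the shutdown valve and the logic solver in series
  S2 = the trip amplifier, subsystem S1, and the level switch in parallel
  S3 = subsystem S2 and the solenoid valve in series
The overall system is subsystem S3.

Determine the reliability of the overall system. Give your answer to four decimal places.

Series (shutdown valve and logic solver): 0.738000 × 0.971000 = 0.716598
Parallel (trip amplifier, [0.716598], and level switch): 1 − (1 − 0.736000)(1 − 0.716598)(1 − 0.754000) = 0.981595
Series ([0.981595] and solenoid valve): 0.981595 × 0.837000 = 0.8216

0.8216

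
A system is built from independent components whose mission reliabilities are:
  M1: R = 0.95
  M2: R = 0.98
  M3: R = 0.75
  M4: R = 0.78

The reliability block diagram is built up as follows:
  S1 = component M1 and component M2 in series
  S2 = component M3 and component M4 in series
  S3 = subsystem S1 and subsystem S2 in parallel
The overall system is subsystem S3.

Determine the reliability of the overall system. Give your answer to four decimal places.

Series (M1 and M2): 0.950000 × 0.980000 = 0.931000
Series (M3 and M4): 0.750000 × 0.780000 = 0.585000
Parallel ([0.931000] and [0.585000]): 1 − (1 − 0.931000)(1 − 0.585000) = 0.9714

0.9714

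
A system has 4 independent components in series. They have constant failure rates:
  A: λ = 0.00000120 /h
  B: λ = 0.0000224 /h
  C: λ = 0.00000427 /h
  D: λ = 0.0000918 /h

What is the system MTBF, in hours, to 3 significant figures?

8360

Series of exponential components: λ_sys = Σ λ_i
λ_sys = 0.00000120 + 0.0000224 + 0.00000427 + 0.0000918 = 1.1967e-04 /h
MTBF = 1 / λ_sys = 8360 h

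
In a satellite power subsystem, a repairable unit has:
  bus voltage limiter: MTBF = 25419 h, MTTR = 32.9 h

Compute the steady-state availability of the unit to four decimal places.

0.9987

A(bus voltage limiter) = MTBF/(MTBF+MTTR) = 25419/(25419+32.9) = 0.9987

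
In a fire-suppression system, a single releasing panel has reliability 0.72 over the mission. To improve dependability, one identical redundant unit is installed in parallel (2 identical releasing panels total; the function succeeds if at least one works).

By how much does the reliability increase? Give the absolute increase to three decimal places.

R_before = 0.72
R_after = 1 − (1 − 0.72)^2 = 0.922
ΔR = 0.922 − 0.72 = 0.202

0.202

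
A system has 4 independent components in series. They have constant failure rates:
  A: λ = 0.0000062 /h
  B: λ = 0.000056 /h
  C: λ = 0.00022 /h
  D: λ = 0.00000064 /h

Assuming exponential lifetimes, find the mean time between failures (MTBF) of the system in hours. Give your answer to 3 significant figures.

Series of exponential components: λ_sys = Σ λ_i
λ_sys = 0.0000062 + 0.000056 + 0.00022 + 0.00000064 = 2.8284e-04 /h
MTBF = 1 / λ_sys = 3540 h

3540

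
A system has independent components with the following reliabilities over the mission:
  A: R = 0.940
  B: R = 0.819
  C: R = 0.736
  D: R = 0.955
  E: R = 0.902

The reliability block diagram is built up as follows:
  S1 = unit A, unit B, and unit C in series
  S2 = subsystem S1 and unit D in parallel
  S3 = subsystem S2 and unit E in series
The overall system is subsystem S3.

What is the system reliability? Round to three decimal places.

0.884

Series (A, B, and C): 0.94000 × 0.81900 × 0.73600 = 0.56662
Parallel ([0.56662] and D): 1 − (1 − 0.56662)(1 − 0.95500) = 0.98050
Series ([0.98050] and E): 0.98050 × 0.90200 = 0.884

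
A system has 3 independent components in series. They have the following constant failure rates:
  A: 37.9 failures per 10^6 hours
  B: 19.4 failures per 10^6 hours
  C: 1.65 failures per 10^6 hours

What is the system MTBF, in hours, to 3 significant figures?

17000

Series of exponential components: λ_sys = Σ λ_i
λ_sys = 0.0000379 + 0.0000194 + 0.00000165 = 5.8950e-05 /h
MTBF = 1 / λ_sys = 17000 h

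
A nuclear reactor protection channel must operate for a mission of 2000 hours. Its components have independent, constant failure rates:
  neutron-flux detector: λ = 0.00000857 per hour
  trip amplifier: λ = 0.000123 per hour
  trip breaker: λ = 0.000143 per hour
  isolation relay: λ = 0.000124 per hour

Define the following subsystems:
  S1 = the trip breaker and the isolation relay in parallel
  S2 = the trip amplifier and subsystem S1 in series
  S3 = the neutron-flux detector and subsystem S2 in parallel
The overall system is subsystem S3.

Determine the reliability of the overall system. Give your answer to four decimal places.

R(neutron-flux detector) = exp(−0.00000857 × 2000) = 0.983006
R(trip amplifier) = exp(−0.000123 × 2000) = 0.781922
R(trip breaker) = exp(−0.000143 × 2000) = 0.751263
R(isolation relay) = exp(−0.000124 × 2000) = 0.780360
Parallel (trip breaker and isolation relay): 1 − (1 − 0.751263)(1 − 0.780360) = 0.945367
Series (trip amplifier and [0.945367]): 0.781922 × 0.945367 = 0.739203
Parallel (neutron-flux detector and [0.739203]): 1 − (1 − 0.983006)(1 − 0.739203) = 0.9956

0.9956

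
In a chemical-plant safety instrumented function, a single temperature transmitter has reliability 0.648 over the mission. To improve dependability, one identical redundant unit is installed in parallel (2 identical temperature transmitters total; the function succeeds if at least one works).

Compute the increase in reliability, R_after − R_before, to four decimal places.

0.2281

R_before = 0.648
R_after = 1 − (1 − 0.648)^2 = 0.8761
ΔR = 0.8761 − 0.648 = 0.2281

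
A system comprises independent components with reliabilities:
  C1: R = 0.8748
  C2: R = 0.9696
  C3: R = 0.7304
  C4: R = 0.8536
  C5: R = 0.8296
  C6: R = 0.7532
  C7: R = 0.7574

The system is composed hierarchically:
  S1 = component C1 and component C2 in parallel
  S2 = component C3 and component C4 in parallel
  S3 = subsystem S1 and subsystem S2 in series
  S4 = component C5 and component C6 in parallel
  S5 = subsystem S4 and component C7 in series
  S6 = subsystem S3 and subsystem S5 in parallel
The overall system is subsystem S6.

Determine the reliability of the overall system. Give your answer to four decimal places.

0.9882

Parallel (C1 and C2): 1 − (1 − 0.874800)(1 − 0.969600) = 0.996194
Parallel (C3 and C4): 1 − (1 − 0.730400)(1 − 0.853600) = 0.960531
Series ([0.996194] and [0.960531]): 0.996194 × 0.960531 = 0.956875
Parallel (C5 and C6): 1 − (1 − 0.829600)(1 − 0.753200) = 0.957945
Series ([0.957945] and C7): 0.957945 × 0.757400 = 0.725548
Parallel ([0.956875] and [0.725548]): 1 − (1 − 0.956875)(1 − 0.725548) = 0.9882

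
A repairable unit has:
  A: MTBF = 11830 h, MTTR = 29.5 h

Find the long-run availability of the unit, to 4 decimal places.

A(A) = MTBF/(MTBF+MTTR) = 11830/(11830+29.5) = 0.9975

0.9975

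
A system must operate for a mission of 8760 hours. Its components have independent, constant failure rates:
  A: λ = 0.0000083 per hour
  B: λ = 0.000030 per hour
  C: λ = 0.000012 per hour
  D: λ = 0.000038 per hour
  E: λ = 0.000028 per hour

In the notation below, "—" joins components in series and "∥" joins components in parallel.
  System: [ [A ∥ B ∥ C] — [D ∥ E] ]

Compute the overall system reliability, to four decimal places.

R(A) = exp(−0.0000083 × 8760) = 0.929872
R(B) = exp(−0.000030 × 8760) = 0.768896
R(C) = exp(−0.000012 × 8760) = 0.900216
R(D) = exp(−0.000038 × 8760) = 0.716856
R(E) = exp(−0.000028 × 8760) = 0.782485
Parallel (A, B, and C): 1 − (1 − 0.929872)(1 − 0.768896)(1 − 0.900216) = 0.998383
Parallel (D and E): 1 − (1 − 0.716856)(1 − 0.782485) = 0.938412
Series ([0.998383] and [0.938412]): 0.998383 × 0.938412 = 0.9369

0.9369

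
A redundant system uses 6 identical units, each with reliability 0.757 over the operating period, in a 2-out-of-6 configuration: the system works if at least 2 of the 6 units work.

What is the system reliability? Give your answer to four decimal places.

0.9959

R = Σ_{i=2}^{6} C(6,i) p^i (1−p)^{6−i} with p = 0.757
C(6,2)·0.757^2·0.243^4 = 0.029971
C(6,3)·0.757^3·0.243^3 = 0.124491
C(6,4)·0.757^4·0.243^2 = 0.290862
C(6,5)·0.757^5·0.243^1 = 0.362441
C(6,6)·0.757^6·0.243^0 = 0.188181
Sum = 0.9959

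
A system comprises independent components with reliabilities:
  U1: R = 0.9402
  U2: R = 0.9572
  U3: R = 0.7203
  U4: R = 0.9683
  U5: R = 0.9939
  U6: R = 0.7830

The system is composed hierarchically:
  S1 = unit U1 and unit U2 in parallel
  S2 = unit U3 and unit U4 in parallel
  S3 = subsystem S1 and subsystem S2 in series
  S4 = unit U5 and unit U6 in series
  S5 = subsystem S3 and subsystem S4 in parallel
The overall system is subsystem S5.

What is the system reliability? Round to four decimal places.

Parallel (U1 and U2): 1 − (1 − 0.940200)(1 − 0.957200) = 0.997441
Parallel (U3 and U4): 1 − (1 − 0.720300)(1 − 0.968300) = 0.991134
Series ([0.997441] and [0.991134]): 0.997441 × 0.991134 = 0.988598
Series (U5 and U6): 0.993900 × 0.783000 = 0.778224
Parallel ([0.988598] and [0.778224]): 1 − (1 − 0.988598)(1 − 0.778224) = 0.9975

0.9975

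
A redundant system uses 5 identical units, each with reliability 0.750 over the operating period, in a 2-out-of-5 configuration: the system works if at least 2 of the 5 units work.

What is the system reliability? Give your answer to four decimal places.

0.9844

R = Σ_{i=2}^{5} C(5,i) p^i (1−p)^{5−i} with p = 0.750
C(5,2)·0.750^2·0.250^3 = 0.087891
C(5,3)·0.750^3·0.250^2 = 0.263672
C(5,4)·0.750^4·0.250^1 = 0.395508
C(5,5)·0.750^5·0.250^0 = 0.237305
Sum = 0.9844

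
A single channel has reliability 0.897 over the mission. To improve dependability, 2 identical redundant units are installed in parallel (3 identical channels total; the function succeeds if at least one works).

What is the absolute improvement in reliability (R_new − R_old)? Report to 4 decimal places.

R_before = 0.897
R_after = 1 − (1 − 0.897)^3 = 0.9989
ΔR = 0.9989 − 0.897 = 0.1019

0.1019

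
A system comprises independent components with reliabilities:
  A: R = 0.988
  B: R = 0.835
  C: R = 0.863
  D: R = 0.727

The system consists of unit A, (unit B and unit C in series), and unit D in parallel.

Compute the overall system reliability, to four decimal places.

Series (B and C): 0.835000 × 0.863000 = 0.720605
Parallel (A, [0.720605], and D): 1 − (1 − 0.988000)(1 − 0.720605)(1 − 0.727000) = 0.9991

0.9991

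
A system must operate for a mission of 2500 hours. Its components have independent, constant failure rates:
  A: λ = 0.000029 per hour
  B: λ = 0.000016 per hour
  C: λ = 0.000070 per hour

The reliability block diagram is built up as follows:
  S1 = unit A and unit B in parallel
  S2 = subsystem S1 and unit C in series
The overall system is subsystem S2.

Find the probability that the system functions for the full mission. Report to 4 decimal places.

0.8372

R(A) = exp(−0.000029 × 2500) = 0.930066
R(B) = exp(−0.000016 × 2500) = 0.960789
R(C) = exp(−0.000070 × 2500) = 0.839457
Parallel (A and B): 1 − (1 − 0.930066)(1 − 0.960789) = 0.997258
Series ([0.997258] and C): 0.997258 × 0.839457 = 0.8372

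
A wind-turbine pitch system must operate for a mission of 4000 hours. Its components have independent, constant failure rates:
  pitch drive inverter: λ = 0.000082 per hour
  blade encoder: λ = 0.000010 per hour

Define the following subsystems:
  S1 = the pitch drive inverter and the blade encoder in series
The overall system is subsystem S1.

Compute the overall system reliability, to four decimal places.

R(pitch drive inverter) = exp(−0.000082 × 4000) = 0.720363
R(blade encoder) = exp(−0.000010 × 4000) = 0.960789
Series (pitch drive inverter and blade encoder): 0.720363 × 0.960789 = 0.6921

0.6921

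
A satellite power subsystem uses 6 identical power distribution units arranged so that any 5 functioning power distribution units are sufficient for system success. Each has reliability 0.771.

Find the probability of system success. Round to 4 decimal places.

0.5844

R = Σ_{i=5}^{6} C(6,i) p^i (1−p)^{6−i} with p = 0.771
C(6,5)·0.771^5·0.229^1 = 0.374333
C(6,6)·0.771^6·0.229^0 = 0.210052
Sum = 0.5844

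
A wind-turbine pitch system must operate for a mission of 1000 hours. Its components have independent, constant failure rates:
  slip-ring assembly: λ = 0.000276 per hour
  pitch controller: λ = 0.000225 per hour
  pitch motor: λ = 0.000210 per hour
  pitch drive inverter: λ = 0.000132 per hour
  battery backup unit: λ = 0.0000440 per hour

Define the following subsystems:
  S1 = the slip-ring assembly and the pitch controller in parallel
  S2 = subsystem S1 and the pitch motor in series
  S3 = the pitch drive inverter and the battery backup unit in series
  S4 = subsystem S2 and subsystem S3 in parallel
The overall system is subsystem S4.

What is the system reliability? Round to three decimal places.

R(slip-ring assembly) = exp(−0.000276 × 1000) = 0.75881
R(pitch controller) = exp(−0.000225 × 1000) = 0.79852
R(pitch motor) = exp(−0.000210 × 1000) = 0.81058
R(pitch drive inverter) = exp(−0.000132 × 1000) = 0.87634
R(battery backup unit) = exp(−0.0000440 × 1000) = 0.95695
Parallel (slip-ring assembly and pitch controller): 1 − (1 − 0.75881)(1 − 0.79852) = 0.95141
Series ([0.95141] and pitch motor): 0.95141 × 0.81058 = 0.77119
Series (pitch drive inverter and battery backup unit): 0.87634 × 0.95695 = 0.83861
Parallel ([0.77119] and [0.83861]): 1 − (1 − 0.77119)(1 − 0.83861) = 0.963

0.963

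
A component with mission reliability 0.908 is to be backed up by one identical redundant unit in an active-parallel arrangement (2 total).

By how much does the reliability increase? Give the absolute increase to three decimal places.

0.084

R_before = 0.908
R_after = 1 − (1 − 0.908)^2 = 0.992
ΔR = 0.992 − 0.908 = 0.084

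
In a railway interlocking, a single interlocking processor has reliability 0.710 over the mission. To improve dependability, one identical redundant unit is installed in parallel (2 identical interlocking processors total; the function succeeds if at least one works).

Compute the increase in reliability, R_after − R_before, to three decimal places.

0.206

R_before = 0.710
R_after = 1 − (1 − 0.710)^2 = 0.916
ΔR = 0.916 − 0.710 = 0.206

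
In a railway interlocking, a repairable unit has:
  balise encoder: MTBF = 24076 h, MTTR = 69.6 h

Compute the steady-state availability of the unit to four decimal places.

0.9971

A(balise encoder) = MTBF/(MTBF+MTTR) = 24076/(24076+69.6) = 0.9971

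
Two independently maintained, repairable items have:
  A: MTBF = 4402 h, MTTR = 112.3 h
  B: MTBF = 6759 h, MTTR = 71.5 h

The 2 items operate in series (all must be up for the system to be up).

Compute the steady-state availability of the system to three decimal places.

0.965

A(A) = MTBF/(MTBF+MTTR) = 4402/(4402+112.3) = 0.975123
A(B) = MTBF/(MTBF+MTTR) = 6759/(6759+71.5) = 0.989532
Series availability: 0.975123 × 0.989532 = 0.965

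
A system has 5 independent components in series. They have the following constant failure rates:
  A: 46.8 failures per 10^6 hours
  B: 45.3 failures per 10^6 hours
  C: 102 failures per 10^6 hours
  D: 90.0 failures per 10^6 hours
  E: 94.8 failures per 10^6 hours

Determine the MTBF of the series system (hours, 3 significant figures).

2640

Series of exponential components: λ_sys = Σ λ_i
λ_sys = 0.0000468 + 0.0000453 + 0.000102 + 0.0000900 + 0.0000948 = 3.7890e-04 /h
MTBF = 1 / λ_sys = 2640 h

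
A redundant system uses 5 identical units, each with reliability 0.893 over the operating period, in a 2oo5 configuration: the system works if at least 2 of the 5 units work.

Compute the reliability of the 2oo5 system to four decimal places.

R = Σ_{i=2}^{5} C(5,i) p^i (1−p)^{5−i} with p = 0.893
C(5,2)·0.893^2·0.107^3 = 0.009769
C(5,3)·0.893^3·0.107^2 = 0.081531
C(5,4)·0.893^4·0.107^1 = 0.340220
C(5,5)·0.893^5·0.107^0 = 0.567881
Sum = 0.9994

0.9994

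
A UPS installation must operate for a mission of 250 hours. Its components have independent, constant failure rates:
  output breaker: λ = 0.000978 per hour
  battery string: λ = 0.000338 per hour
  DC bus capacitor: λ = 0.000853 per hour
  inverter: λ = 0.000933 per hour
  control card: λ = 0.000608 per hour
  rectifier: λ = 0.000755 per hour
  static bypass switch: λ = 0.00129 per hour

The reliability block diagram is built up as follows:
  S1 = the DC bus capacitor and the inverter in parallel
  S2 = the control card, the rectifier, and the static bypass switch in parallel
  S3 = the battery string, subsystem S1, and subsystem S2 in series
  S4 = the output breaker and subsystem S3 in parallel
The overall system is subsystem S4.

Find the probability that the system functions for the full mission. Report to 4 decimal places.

0.9732

R(output breaker) = exp(−0.000978 × 250) = 0.783096
R(battery string) = exp(−0.000338 × 250) = 0.918972
R(DC bus capacitor) = exp(−0.000853 × 250) = 0.807954
R(inverter) = exp(−0.000933 × 250) = 0.791956
R(control card) = exp(−0.000608 × 250) = 0.858988
R(rectifier) = exp(−0.000755 × 250) = 0.827993
R(static bypass switch) = exp(−0.00129 × 250) = 0.724336
Parallel (DC bus capacitor and inverter): 1 − (1 − 0.807954)(1 − 0.791956) = 0.960046
Parallel (control card, rectifier, and static bypass switch): 1 − (1 − 0.858988)(1 − 0.827993)(1 − 0.724336) = 0.993314
Series (battery string, [0.960046], and [0.993314]): 0.918972 × 0.960046 × 0.993314 = 0.876357
Parallel (output breaker and [0.876357]): 1 − (1 − 0.783096)(1 − 0.876357) = 0.9732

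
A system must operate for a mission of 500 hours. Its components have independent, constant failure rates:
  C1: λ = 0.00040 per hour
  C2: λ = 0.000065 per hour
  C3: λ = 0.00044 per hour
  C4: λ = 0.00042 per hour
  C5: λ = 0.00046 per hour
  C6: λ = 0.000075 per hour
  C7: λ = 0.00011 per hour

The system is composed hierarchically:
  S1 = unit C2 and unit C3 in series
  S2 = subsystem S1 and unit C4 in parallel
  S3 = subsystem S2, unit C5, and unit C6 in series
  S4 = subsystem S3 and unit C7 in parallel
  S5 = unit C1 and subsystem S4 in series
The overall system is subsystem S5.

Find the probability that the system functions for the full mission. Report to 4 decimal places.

0.8070

R(C1) = exp(−0.00040 × 500) = 0.818731
R(C2) = exp(−0.000065 × 500) = 0.968022
R(C3) = exp(−0.00044 × 500) = 0.802519
R(C4) = exp(−0.00042 × 500) = 0.810584
R(C5) = exp(−0.00046 × 500) = 0.794534
R(C6) = exp(−0.000075 × 500) = 0.963194
R(C7) = exp(−0.00011 × 500) = 0.946485
Series (C2 and C3): 0.968022 × 0.802519 = 0.776856
Parallel ([0.776856] and C4): 1 − (1 − 0.776856)(1 − 0.810584) = 0.957733
Series ([0.957733], C5, and C6): 0.957733 × 0.794534 × 0.963194 = 0.732944
Parallel ([0.732944] and C7): 1 − (1 − 0.732944)(1 − 0.946485) = 0.985708
Series (C1 and [0.985708]): 0.818731 × 0.985708 = 0.8070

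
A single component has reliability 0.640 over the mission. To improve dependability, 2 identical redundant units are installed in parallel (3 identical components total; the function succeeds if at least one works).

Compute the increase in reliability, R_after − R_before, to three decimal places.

R_before = 0.640
R_after = 1 − (1 − 0.640)^3 = 0.953
ΔR = 0.953 − 0.640 = 0.313

0.313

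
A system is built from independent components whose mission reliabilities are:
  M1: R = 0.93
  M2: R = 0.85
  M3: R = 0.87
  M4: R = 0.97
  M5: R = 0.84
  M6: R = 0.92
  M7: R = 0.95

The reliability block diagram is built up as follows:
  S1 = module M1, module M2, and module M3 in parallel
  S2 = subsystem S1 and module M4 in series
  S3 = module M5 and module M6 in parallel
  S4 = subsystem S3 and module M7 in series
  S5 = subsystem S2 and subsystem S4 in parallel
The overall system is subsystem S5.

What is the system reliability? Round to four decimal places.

0.9981

Parallel (M1, M2, and M3): 1 − (1 − 0.930000)(1 − 0.850000)(1 − 0.870000) = 0.998635
Series ([0.998635] and M4): 0.998635 × 0.970000 = 0.968676
Parallel (M5 and M6): 1 − (1 − 0.840000)(1 − 0.920000) = 0.987200
Series ([0.987200] and M7): 0.987200 × 0.950000 = 0.937840
Parallel ([0.968676] and [0.937840]): 1 − (1 − 0.968676)(1 − 0.937840) = 0.9981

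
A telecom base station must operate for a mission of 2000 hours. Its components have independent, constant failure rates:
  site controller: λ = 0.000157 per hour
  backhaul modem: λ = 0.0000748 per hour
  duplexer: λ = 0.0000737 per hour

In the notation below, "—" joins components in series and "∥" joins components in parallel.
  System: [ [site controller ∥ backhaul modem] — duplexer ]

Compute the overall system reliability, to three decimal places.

R(site controller) = exp(−0.000157 × 2000) = 0.73052
R(backhaul modem) = exp(−0.0000748 × 2000) = 0.86105
R(duplexer) = exp(−0.0000737 × 2000) = 0.86295
Parallel (site controller and backhaul modem): 1 − (1 − 0.73052)(1 − 0.86105) = 0.96256
Series ([0.96256] and duplexer): 0.96256 × 0.86295 = 0.831

0.831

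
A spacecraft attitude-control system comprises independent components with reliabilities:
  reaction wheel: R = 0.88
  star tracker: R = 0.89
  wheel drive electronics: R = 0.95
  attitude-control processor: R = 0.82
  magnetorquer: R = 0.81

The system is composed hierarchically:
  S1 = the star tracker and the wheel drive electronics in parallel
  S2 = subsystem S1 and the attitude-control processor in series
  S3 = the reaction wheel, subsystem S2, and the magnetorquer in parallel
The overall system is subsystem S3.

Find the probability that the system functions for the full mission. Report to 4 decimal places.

Parallel (star tracker and wheel drive electronics): 1 − (1 − 0.890000)(1 − 0.950000) = 0.994500
Series ([0.994500] and attitude-control processor): 0.994500 × 0.820000 = 0.815490
Parallel (reaction wheel, [0.815490], and magnetorquer): 1 − (1 − 0.880000)(1 − 0.815490)(1 − 0.810000) = 0.9958

0.9958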